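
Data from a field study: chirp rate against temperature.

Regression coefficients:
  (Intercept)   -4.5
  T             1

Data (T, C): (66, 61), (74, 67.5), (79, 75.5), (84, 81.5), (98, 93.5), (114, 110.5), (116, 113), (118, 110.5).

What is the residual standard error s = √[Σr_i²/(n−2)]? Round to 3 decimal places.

T=66: Ĉ = -4.5 + 66 = 61.5; r = 61 − 61.5 = -0.5
T=74: Ĉ = -4.5 + 74 = 69.5; r = 67.5 − 69.5 = -2
T=79: Ĉ = -4.5 + 79 = 74.5; r = 75.5 − 74.5 = 1
T=84: Ĉ = -4.5 + 84 = 79.5; r = 81.5 − 79.5 = 2
T=98: Ĉ = -4.5 + 98 = 93.5; r = 93.5 − 93.5 = 0
T=114: Ĉ = -4.5 + 114 = 109.5; r = 110.5 − 109.5 = 1
T=116: Ĉ = -4.5 + 116 = 111.5; r = 113 − 111.5 = 1.5
T=118: Ĉ = -4.5 + 118 = 113.5; r = 110.5 − 113.5 = -3
SSE = 0.25 + 4 + 1 + 4 + 0 + 1 + 2.25 + 9 = 21.5
s = √(21.5/6) = √3.58333 ≈ 1.893

s = 1.893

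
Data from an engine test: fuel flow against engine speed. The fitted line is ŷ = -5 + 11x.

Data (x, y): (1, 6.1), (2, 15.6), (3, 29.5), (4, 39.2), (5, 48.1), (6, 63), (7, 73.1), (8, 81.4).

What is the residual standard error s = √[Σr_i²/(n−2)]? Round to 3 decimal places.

x=1: ŷ = -5 + 11·1 = 6; r = 6.1 − 6 = 0.1
x=2: ŷ = -5 + 11·2 = 17; r = 15.6 − 17 = -1.4
x=3: ŷ = -5 + 11·3 = 28; r = 29.5 − 28 = 1.5
x=4: ŷ = -5 + 11·4 = 39; r = 39.2 − 39 = 0.2
x=5: ŷ = -5 + 11·5 = 50; r = 48.1 − 50 = -1.9
x=6: ŷ = -5 + 11·6 = 61; r = 63 − 61 = 2
x=7: ŷ = -5 + 11·7 = 72; r = 73.1 − 72 = 1.1
x=8: ŷ = -5 + 11·8 = 83; r = 81.4 − 83 = -1.6
SSE = 0.01 + 1.96 + 2.25 + 0.04 + 3.61 + 4 + 1.21 + 2.56 = 15.64
s = √(15.64/6) = √2.60667 ≈ 1.615

s = 1.615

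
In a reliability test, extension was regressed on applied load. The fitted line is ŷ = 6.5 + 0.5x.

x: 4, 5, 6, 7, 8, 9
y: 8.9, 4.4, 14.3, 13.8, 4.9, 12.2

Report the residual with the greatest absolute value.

x=4: ŷ = 6.5 + 0.5·4 = 8.5; e = 8.9 − 8.5 = 0.4
x=5: ŷ = 6.5 + 0.5·5 = 9; e = 4.4 − 9 = -4.6
x=6: ŷ = 6.5 + 0.5·6 = 9.5; e = 14.3 − 9.5 = 4.8
x=7: ŷ = 6.5 + 0.5·7 = 10; e = 13.8 − 10 = 3.8
x=8: ŷ = 6.5 + 0.5·8 = 10.5; e = 4.9 − 10.5 = -5.6
x=9: ŷ = 6.5 + 0.5·9 = 11; e = 12.2 − 11 = 1.2
Largest |e| is 5.6 at x = 8, residual -5.6.

e = -5.6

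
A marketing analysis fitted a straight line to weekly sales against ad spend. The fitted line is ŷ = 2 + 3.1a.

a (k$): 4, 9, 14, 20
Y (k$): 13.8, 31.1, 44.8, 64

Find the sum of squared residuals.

SSE = 2.16

a=4: ŷ = 2 + 3.1·4 = 14.4; r = 13.8 − 14.4 = -0.6
a=9: ŷ = 2 + 3.1·9 = 29.9; r = 31.1 − 29.9 = 1.2
a=14: ŷ = 2 + 3.1·14 = 45.4; r = 44.8 − 45.4 = -0.6
a=20: ŷ = 2 + 3.1·20 = 64; r = 64 − 64 = 0
SSE = 0.36 + 1.44 + 0.36 + 0 = 2.16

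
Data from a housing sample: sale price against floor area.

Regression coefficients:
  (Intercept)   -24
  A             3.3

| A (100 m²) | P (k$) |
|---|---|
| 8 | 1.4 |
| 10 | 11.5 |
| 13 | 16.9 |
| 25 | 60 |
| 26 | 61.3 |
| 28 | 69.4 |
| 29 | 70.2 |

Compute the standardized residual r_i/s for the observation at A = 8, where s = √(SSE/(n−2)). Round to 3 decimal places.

A=8: ŷ = -24 + 3.3·8 = 2.4; r = 1.4 − 2.4 = -1
A=10: ŷ = -24 + 3.3·10 = 9; r = 11.5 − 9 = 2.5
A=13: ŷ = -24 + 3.3·13 = 18.9; r = 16.9 − 18.9 = -2
A=25: ŷ = -24 + 3.3·25 = 58.5; r = 60 − 58.5 = 1.5
A=26: ŷ = -24 + 3.3·26 = 61.8; r = 61.3 − 61.8 = -0.5
A=28: ŷ = -24 + 3.3·28 = 68.4; r = 69.4 − 68.4 = 1
A=29: ŷ = -24 + 3.3·29 = 71.7; r = 70.2 − 71.7 = -1.5
SSE = 1 + 6.25 + 4 + 2.25 + 0.25 + 1 + 2.25 = 17
s = √(17/5) = 1.84391
r/s = -1 / 1.84391 = -0.542

-0.542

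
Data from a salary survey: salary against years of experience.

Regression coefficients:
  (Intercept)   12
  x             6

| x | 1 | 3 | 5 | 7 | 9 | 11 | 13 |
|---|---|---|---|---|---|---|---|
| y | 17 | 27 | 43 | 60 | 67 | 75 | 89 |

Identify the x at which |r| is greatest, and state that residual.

x=1: ŷ = 12 + 6·1 = 18; r = 17 − 18 = -1
x=3: ŷ = 12 + 6·3 = 30; r = 27 − 30 = -3
x=5: ŷ = 12 + 6·5 = 42; r = 43 − 42 = 1
x=7: ŷ = 12 + 6·7 = 54; r = 60 − 54 = 6
x=9: ŷ = 12 + 6·9 = 66; r = 67 − 66 = 1
x=11: ŷ = 12 + 6·11 = 78; r = 75 − 78 = -3
x=13: ŷ = 12 + 6·13 = 90; r = 89 − 90 = -1
Largest |r| is 6 at x = 7, residual 6.

x = 7, r = 6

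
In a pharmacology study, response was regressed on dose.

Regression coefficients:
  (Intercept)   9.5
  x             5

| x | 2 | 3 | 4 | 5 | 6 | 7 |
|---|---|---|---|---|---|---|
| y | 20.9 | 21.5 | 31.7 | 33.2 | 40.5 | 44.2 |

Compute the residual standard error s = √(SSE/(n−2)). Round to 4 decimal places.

x=2: ŷ = 9.5 + 5·2 = 19.5; r = 20.9 − 19.5 = 1.4
x=3: ŷ = 9.5 + 5·3 = 24.5; r = 21.5 − 24.5 = -3
x=4: ŷ = 9.5 + 5·4 = 29.5; r = 31.7 − 29.5 = 2.2
x=5: ŷ = 9.5 + 5·5 = 34.5; r = 33.2 − 34.5 = -1.3
x=6: ŷ = 9.5 + 5·6 = 39.5; r = 40.5 − 39.5 = 1
x=7: ŷ = 9.5 + 5·7 = 44.5; r = 44.2 − 44.5 = -0.3
SSE = 1.96 + 9 + 4.84 + 1.69 + 1 + 0.09 = 18.58
s = √(18.58/4) = √4.645 ≈ 2.1552

s = 2.1552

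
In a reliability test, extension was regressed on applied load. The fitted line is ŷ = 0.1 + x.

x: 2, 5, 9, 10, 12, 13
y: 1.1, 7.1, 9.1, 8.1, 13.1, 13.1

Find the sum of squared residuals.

x=2: ŷ = 0.1 + 2 = 2.1; e = 1.1 − 2.1 = -1
x=5: ŷ = 0.1 + 5 = 5.1; e = 7.1 − 5.1 = 2
x=9: ŷ = 0.1 + 9 = 9.1; e = 9.1 − 9.1 = 0
x=10: ŷ = 0.1 + 10 = 10.1; e = 8.1 − 10.1 = -2
x=12: ŷ = 0.1 + 12 = 12.1; e = 13.1 − 12.1 = 1
x=13: ŷ = 0.1 + 13 = 13.1; e = 13.1 − 13.1 = 0
SSE = 1 + 4 + 0 + 4 + 1 + 0 = 10

SSE = 10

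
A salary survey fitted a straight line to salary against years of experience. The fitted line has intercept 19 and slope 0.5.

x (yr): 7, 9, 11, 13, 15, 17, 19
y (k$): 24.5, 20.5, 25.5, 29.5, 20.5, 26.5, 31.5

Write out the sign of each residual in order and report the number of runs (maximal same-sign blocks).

x=7: ŷ = 19 + 0.5·7 = 22.5; e = 24.5 − 22.5 = 2
x=9: ŷ = 19 + 0.5·9 = 23.5; e = 20.5 − 23.5 = -3
x=11: ŷ = 19 + 0.5·11 = 24.5; e = 25.5 − 24.5 = 1
x=13: ŷ = 19 + 0.5·13 = 25.5; e = 29.5 − 25.5 = 4
x=15: ŷ = 19 + 0.5·15 = 26.5; e = 20.5 − 26.5 = -6
x=17: ŷ = 19 + 0.5·17 = 27.5; e = 26.5 − 27.5 = -1
x=19: ŷ = 19 + 0.5·19 = 28.5; e = 31.5 − 28.5 = 3
Signs: + − + + − − +
Runs: +×1, −×1, +×2, −×2, +×1 → 5

5 runs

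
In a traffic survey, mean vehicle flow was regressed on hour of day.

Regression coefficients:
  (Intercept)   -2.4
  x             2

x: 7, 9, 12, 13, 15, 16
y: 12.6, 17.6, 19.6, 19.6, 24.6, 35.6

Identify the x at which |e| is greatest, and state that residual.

x=7: ŷ = -2.4 + 2·7 = 11.6; e = 12.6 − 11.6 = 1
x=9: ŷ = -2.4 + 2·9 = 15.6; e = 17.6 − 15.6 = 2
x=12: ŷ = -2.4 + 2·12 = 21.6; e = 19.6 − 21.6 = -2
x=13: ŷ = -2.4 + 2·13 = 23.6; e = 19.6 − 23.6 = -4
x=15: ŷ = -2.4 + 2·15 = 27.6; e = 24.6 − 27.6 = -3
x=16: ŷ = -2.4 + 2·16 = 29.6; e = 35.6 − 29.6 = 6
Largest |e| is 6 at x = 16, residual 6.

x = 16, e = 6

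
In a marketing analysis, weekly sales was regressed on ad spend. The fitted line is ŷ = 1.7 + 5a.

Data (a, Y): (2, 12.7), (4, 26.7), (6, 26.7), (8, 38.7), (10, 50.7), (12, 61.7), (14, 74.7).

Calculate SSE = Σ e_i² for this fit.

SSE = 70

a=2: ŷ = 1.7 + 5·2 = 11.7; e = 12.7 − 11.7 = 1
a=4: ŷ = 1.7 + 5·4 = 21.7; e = 26.7 − 21.7 = 5
a=6: ŷ = 1.7 + 5·6 = 31.7; e = 26.7 − 31.7 = -5
a=8: ŷ = 1.7 + 5·8 = 41.7; e = 38.7 − 41.7 = -3
a=10: ŷ = 1.7 + 5·10 = 51.7; e = 50.7 − 51.7 = -1
a=12: ŷ = 1.7 + 5·12 = 61.7; e = 61.7 − 61.7 = 0
a=14: ŷ = 1.7 + 5·14 = 71.7; e = 74.7 − 71.7 = 3
SSE = 1 + 25 + 25 + 9 + 1 + 0 + 9 = 70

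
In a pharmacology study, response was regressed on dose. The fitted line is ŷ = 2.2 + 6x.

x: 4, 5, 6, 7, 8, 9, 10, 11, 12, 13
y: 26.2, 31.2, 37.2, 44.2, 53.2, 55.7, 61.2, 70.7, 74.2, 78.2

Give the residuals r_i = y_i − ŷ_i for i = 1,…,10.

x=4: ŷ = 2.2 + 6·4 = 26.2; r = 26.2 − 26.2 = 0
x=5: ŷ = 2.2 + 6·5 = 32.2; r = 31.2 − 32.2 = -1
x=6: ŷ = 2.2 + 6·6 = 38.2; r = 37.2 − 38.2 = -1
x=7: ŷ = 2.2 + 6·7 = 44.2; r = 44.2 − 44.2 = 0
x=8: ŷ = 2.2 + 6·8 = 50.2; r = 53.2 − 50.2 = 3
x=9: ŷ = 2.2 + 6·9 = 56.2; r = 55.7 − 56.2 = -0.5
x=10: ŷ = 2.2 + 6·10 = 62.2; r = 61.2 − 62.2 = -1
x=11: ŷ = 2.2 + 6·11 = 68.2; r = 70.7 − 68.2 = 2.5
x=12: ŷ = 2.2 + 6·12 = 74.2; r = 74.2 − 74.2 = 0
x=13: ŷ = 2.2 + 6·13 = 80.2; r = 78.2 − 80.2 = -2

0, -1, -1, 0, 3, -0.5, -1, 2.5, 0, -2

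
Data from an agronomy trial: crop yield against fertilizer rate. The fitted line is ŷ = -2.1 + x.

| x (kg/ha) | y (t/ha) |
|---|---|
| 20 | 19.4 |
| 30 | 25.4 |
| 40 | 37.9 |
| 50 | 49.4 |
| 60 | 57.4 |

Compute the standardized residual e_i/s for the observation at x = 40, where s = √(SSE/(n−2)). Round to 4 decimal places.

0.0000

x=20: ŷ = -2.1 + 20 = 17.9; e = 19.4 − 17.9 = 1.5
x=30: ŷ = -2.1 + 30 = 27.9; e = 25.4 − 27.9 = -2.5
x=40: ŷ = -2.1 + 40 = 37.9; e = 37.9 − 37.9 = 0
x=50: ŷ = -2.1 + 50 = 47.9; e = 49.4 − 47.9 = 1.5
x=60: ŷ = -2.1 + 60 = 57.9; e = 57.4 − 57.9 = -0.5
SSE = 2.25 + 6.25 + 0 + 2.25 + 0.25 = 11
s = √(11/3) = 1.91485
e/s = 0 / 1.91485 = 0.0000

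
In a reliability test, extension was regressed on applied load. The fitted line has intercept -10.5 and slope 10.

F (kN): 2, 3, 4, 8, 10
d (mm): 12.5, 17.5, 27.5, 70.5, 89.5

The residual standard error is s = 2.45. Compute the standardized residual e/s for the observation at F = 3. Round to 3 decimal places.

ŷ = -10.5 + 10·3 = 19.5
e = 17.5 − 19.5 = -2
e/s = -2 / 2.45 = -0.816

-0.816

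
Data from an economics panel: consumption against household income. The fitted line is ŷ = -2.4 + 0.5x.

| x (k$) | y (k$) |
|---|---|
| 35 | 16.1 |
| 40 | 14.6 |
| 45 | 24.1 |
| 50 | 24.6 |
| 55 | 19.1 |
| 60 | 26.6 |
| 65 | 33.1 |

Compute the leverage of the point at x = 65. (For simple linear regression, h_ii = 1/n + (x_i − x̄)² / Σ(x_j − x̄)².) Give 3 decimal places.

x̄ = (35 + 40 + 45 + 50 + 55 + 60 + 65)/7 = 50
Σ(x − x̄)² = 225 + 100 + 25 + 0 + 25 + 100 + 225 = 700
h = 1/7 + (15)²/700 = 0.142857 + 0.321429 = 0.464

h = 0.464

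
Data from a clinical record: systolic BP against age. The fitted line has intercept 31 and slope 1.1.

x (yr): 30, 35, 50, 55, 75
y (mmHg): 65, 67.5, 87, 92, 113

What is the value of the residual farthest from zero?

e = -2

x=30: ŷ = 31 + 1.1·30 = 64; e = 65 − 64 = 1
x=35: ŷ = 31 + 1.1·35 = 69.5; e = 67.5 − 69.5 = -2
x=50: ŷ = 31 + 1.1·50 = 86; e = 87 − 86 = 1
x=55: ŷ = 31 + 1.1·55 = 91.5; e = 92 − 91.5 = 0.5
x=75: ŷ = 31 + 1.1·75 = 113.5; e = 113 − 113.5 = -0.5
Largest |e| is 2 at x = 35, residual -2.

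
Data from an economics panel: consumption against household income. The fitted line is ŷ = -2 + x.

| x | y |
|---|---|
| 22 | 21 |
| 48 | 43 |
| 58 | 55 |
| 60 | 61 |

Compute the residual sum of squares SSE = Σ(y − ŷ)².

SSE = 20

x=22: ŷ = -2 + 22 = 20; e = 21 − 20 = 1
x=48: ŷ = -2 + 48 = 46; e = 43 − 46 = -3
x=58: ŷ = -2 + 58 = 56; e = 55 − 56 = -1
x=60: ŷ = -2 + 60 = 58; e = 61 − 58 = 3
SSE = 1 + 9 + 1 + 9 = 20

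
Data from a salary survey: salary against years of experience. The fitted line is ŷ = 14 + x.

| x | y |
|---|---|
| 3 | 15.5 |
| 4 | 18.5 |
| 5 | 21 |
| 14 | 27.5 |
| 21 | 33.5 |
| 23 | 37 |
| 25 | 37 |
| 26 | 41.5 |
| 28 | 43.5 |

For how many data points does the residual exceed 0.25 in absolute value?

8

x=3: ŷ = 14 + 3 = 17; e = 15.5 − 17 = -1.5
x=4: ŷ = 14 + 4 = 18; e = 18.5 − 18 = 0.5
x=5: ŷ = 14 + 5 = 19; e = 21 − 19 = 2
x=14: ŷ = 14 + 14 = 28; e = 27.5 − 28 = -0.5
x=21: ŷ = 14 + 21 = 35; e = 33.5 − 35 = -1.5
x=23: ŷ = 14 + 23 = 37; e = 37 − 37 = 0
x=25: ŷ = 14 + 25 = 39; e = 37 − 39 = -2
x=26: ŷ = 14 + 26 = 40; e = 41.5 − 40 = 1.5
x=28: ŷ = 14 + 28 = 42; e = 43.5 − 42 = 1.5
|e| > 0.25: x=3 (|e|=1.5), x=4 (|e|=0.5), x=5 (|e|=2), x=14 (|e|=0.5), x=21 (|e|=1.5), x=25 (|e|=2), x=26 (|e|=1.5), x=28 (|e|=1.5) → 8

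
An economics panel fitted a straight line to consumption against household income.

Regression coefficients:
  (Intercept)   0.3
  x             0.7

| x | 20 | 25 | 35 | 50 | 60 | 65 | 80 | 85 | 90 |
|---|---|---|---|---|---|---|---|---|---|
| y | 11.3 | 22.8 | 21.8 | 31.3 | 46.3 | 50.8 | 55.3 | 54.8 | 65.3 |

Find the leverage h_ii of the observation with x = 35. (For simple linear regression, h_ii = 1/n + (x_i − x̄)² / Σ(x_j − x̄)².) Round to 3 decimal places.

h = 0.198

x̄ = (20 + 25 + 35 + 50 + 60 + 65 + 80 + 85 + 90)/9 = 56.6667
Σ(x − x̄)² = 1344.44 + 1002.78 + 469.444 + 44.4444 + 11.1111 + 69.4444 + 544.444 + 802.778 + 1111.11 = 5400
h = 1/9 + (-21.6667)²/5400 = 0.111111 + 0.0869342 = 0.198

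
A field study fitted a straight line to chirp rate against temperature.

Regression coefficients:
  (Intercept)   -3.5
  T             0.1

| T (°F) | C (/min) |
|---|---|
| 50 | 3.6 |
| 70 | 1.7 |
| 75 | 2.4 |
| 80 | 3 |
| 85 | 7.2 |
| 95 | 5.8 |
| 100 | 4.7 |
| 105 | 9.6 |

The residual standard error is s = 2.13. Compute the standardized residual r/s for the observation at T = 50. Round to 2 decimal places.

ŷ = -3.5 + 0.1·50 = 1.5
r = 3.6 − 1.5 = 2.1
r/s = 2.1 / 2.13 = 0.99

0.99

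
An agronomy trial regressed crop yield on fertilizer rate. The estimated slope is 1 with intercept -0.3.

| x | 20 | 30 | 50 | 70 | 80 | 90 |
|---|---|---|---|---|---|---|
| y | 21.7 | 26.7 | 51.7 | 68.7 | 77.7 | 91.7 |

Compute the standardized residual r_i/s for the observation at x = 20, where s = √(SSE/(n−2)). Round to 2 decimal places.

x=20: ŷ = -0.3 + 20 = 19.7; r = 21.7 − 19.7 = 2
x=30: ŷ = -0.3 + 30 = 29.7; r = 26.7 − 29.7 = -3
x=50: ŷ = -0.3 + 50 = 49.7; r = 51.7 − 49.7 = 2
x=70: ŷ = -0.3 + 70 = 69.7; r = 68.7 − 69.7 = -1
x=80: ŷ = -0.3 + 80 = 79.7; r = 77.7 − 79.7 = -2
x=90: ŷ = -0.3 + 90 = 89.7; r = 91.7 − 89.7 = 2
SSE = 4 + 9 + 4 + 1 + 4 + 4 = 26
s = √(26/4) = 2.54951
r/s = 2 / 2.54951 = 0.78

0.78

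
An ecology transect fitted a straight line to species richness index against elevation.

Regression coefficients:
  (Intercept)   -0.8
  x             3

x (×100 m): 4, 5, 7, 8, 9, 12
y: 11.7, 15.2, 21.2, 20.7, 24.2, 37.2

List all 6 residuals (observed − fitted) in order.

0.5, 1, 1, -2.5, -2, 2

x=4: ŷ = -0.8 + 3·4 = 11.2; r = 11.7 − 11.2 = 0.5
x=5: ŷ = -0.8 + 3·5 = 14.2; r = 15.2 − 14.2 = 1
x=7: ŷ = -0.8 + 3·7 = 20.2; r = 21.2 − 20.2 = 1
x=8: ŷ = -0.8 + 3·8 = 23.2; r = 20.7 − 23.2 = -2.5
x=9: ŷ = -0.8 + 3·9 = 26.2; r = 24.2 − 26.2 = -2
x=12: ŷ = -0.8 + 3·12 = 35.2; r = 37.2 − 35.2 = 2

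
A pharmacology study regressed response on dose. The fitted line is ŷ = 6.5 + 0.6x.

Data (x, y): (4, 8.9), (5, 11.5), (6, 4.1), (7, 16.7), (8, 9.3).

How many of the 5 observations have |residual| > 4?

x=4: ŷ = 6.5 + 0.6·4 = 8.9; r = 8.9 − 8.9 = 0
x=5: ŷ = 6.5 + 0.6·5 = 9.5; r = 11.5 − 9.5 = 2
x=6: ŷ = 6.5 + 0.6·6 = 10.1; r = 4.1 − 10.1 = -6
x=7: ŷ = 6.5 + 0.6·7 = 10.7; r = 16.7 − 10.7 = 6
x=8: ŷ = 6.5 + 0.6·8 = 11.3; r = 9.3 − 11.3 = -2
|r| > 4: x=6 (|r|=6), x=7 (|r|=6) → 2

2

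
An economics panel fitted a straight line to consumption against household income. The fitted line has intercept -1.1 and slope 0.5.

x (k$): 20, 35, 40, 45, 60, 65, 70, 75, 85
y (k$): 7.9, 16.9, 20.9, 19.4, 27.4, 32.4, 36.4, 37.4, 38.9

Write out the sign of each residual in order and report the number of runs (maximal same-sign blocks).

x=20: ŷ = -1.1 + 0.5·20 = 8.9; r = 7.9 − 8.9 = -1
x=35: ŷ = -1.1 + 0.5·35 = 16.4; r = 16.9 − 16.4 = 0.5
x=40: ŷ = -1.1 + 0.5·40 = 18.9; r = 20.9 − 18.9 = 2
x=45: ŷ = -1.1 + 0.5·45 = 21.4; r = 19.4 − 21.4 = -2
x=60: ŷ = -1.1 + 0.5·60 = 28.9; r = 27.4 − 28.9 = -1.5
x=65: ŷ = -1.1 + 0.5·65 = 31.4; r = 32.4 − 31.4 = 1
x=70: ŷ = -1.1 + 0.5·70 = 33.9; r = 36.4 − 33.9 = 2.5
x=75: ŷ = -1.1 + 0.5·75 = 36.4; r = 37.4 − 36.4 = 1
x=85: ŷ = -1.1 + 0.5·85 = 41.4; r = 38.9 − 41.4 = -2.5
Signs: − + + − − + + + −
Runs: −×1, +×2, −×2, +×3, −×1 → 5

5 runs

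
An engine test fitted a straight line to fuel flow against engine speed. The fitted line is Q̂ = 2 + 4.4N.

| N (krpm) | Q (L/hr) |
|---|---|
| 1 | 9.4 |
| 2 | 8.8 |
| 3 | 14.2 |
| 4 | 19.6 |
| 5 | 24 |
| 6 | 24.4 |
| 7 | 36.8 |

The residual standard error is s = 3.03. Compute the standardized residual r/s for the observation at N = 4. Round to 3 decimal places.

0.000

Q̂ = 2 + 4.4·4 = 19.6
r = 19.6 − 19.6 = 0
r/s = 0 / 3.03 = 0.000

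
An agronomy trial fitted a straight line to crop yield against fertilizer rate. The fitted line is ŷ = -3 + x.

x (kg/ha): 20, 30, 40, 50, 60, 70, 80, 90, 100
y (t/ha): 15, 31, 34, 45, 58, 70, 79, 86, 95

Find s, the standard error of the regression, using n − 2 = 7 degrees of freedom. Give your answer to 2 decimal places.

s = 2.73

x=20: ŷ = -3 + 20 = 17; r = 15 − 17 = -2
x=30: ŷ = -3 + 30 = 27; r = 31 − 27 = 4
x=40: ŷ = -3 + 40 = 37; r = 34 − 37 = -3
x=50: ŷ = -3 + 50 = 47; r = 45 − 47 = -2
x=60: ŷ = -3 + 60 = 57; r = 58 − 57 = 1
x=70: ŷ = -3 + 70 = 67; r = 70 − 67 = 3
x=80: ŷ = -3 + 80 = 77; r = 79 − 77 = 2
x=90: ŷ = -3 + 90 = 87; r = 86 − 87 = -1
x=100: ŷ = -3 + 100 = 97; r = 95 − 97 = -2
SSE = 4 + 16 + 9 + 4 + 1 + 9 + 4 + 1 + 4 = 52
s = √(52/7) = √7.42857 ≈ 2.73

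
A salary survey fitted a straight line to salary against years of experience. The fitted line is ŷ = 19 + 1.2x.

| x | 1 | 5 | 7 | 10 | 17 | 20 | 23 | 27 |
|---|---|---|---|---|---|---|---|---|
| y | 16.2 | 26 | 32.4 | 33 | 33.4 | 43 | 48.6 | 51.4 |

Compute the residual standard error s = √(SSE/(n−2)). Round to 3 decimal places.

x=1: ŷ = 19 + 1.2·1 = 20.2; e = 16.2 − 20.2 = -4
x=5: ŷ = 19 + 1.2·5 = 25; e = 26 − 25 = 1
x=7: ŷ = 19 + 1.2·7 = 27.4; e = 32.4 − 27.4 = 5
x=10: ŷ = 19 + 1.2·10 = 31; e = 33 − 31 = 2
x=17: ŷ = 19 + 1.2·17 = 39.4; e = 33.4 − 39.4 = -6
x=20: ŷ = 19 + 1.2·20 = 43; e = 43 − 43 = 0
x=23: ŷ = 19 + 1.2·23 = 46.6; e = 48.6 − 46.6 = 2
x=27: ŷ = 19 + 1.2·27 = 51.4; e = 51.4 − 51.4 = 0
SSE = 16 + 1 + 25 + 4 + 36 + 0 + 4 + 0 = 86
s = √(86/6) = √14.3333 ≈ 3.786

s = 3.786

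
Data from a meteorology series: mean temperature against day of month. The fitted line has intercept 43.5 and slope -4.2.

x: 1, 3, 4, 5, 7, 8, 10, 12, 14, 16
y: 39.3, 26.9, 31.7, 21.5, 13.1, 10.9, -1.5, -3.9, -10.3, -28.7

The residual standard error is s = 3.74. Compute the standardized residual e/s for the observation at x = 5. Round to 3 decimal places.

-0.267

ŷ = 43.5 − 4.2·5 = 22.5
e = 21.5 − 22.5 = -1
e/s = -1 / 3.74 = -0.267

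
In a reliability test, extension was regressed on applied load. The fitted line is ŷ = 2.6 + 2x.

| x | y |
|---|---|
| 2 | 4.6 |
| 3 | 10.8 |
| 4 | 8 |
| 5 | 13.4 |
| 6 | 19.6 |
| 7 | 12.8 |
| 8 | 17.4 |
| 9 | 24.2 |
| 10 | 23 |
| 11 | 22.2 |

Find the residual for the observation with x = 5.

r = 0.8

ŷ = 2.6 + 2·5 = 12.6
r = 13.4 − 12.6 = 0.8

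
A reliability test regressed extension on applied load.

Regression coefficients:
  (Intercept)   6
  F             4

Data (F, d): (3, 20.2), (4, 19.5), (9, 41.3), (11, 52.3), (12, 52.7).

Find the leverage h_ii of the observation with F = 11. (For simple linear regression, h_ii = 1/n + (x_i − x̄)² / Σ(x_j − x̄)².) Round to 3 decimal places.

h = 0.353

F̄ = (3 + 4 + 9 + 11 + 12)/5 = 7.8
Σ(F − F̄)² = 23.04 + 14.44 + 1.44 + 10.24 + 17.64 = 66.8
h = 1/5 + (3.2)²/66.8 = 0.2 + 0.153293 = 0.353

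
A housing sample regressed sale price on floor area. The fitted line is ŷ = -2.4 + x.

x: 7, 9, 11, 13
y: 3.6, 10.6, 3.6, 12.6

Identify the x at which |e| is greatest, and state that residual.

x = 11, e = -5

x=7: ŷ = -2.4 + 7 = 4.6; e = 3.6 − 4.6 = -1
x=9: ŷ = -2.4 + 9 = 6.6; e = 10.6 − 6.6 = 4
x=11: ŷ = -2.4 + 11 = 8.6; e = 3.6 − 8.6 = -5
x=13: ŷ = -2.4 + 13 = 10.6; e = 12.6 − 10.6 = 2
Largest |e| is 5 at x = 11, residual -5.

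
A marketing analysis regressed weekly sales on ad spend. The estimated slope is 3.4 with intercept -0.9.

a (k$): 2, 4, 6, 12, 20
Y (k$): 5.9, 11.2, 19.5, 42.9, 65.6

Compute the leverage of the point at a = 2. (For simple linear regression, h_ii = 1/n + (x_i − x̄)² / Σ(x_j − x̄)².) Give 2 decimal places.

h = 0.42

ā = (2 + 4 + 6 + 12 + 20)/5 = 8.8
Σ(a − ā)² = 46.24 + 23.04 + 7.84 + 10.24 + 125.44 = 212.8
h = 1/5 + (-6.8)²/212.8 = 0.2 + 0.217293 = 0.42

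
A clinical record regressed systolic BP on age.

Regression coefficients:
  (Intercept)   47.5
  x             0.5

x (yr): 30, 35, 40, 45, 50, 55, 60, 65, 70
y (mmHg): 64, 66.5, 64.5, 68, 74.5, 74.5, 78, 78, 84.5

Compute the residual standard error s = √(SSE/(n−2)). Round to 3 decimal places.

s = 2.070

x=30: ŷ = 47.5 + 0.5·30 = 62.5; r = 64 − 62.5 = 1.5
x=35: ŷ = 47.5 + 0.5·35 = 65; r = 66.5 − 65 = 1.5
x=40: ŷ = 47.5 + 0.5·40 = 67.5; r = 64.5 − 67.5 = -3
x=45: ŷ = 47.5 + 0.5·45 = 70; r = 68 − 70 = -2
x=50: ŷ = 47.5 + 0.5·50 = 72.5; r = 74.5 − 72.5 = 2
x=55: ŷ = 47.5 + 0.5·55 = 75; r = 74.5 − 75 = -0.5
x=60: ŷ = 47.5 + 0.5·60 = 77.5; r = 78 − 77.5 = 0.5
x=65: ŷ = 47.5 + 0.5·65 = 80; r = 78 − 80 = -2
x=70: ŷ = 47.5 + 0.5·70 = 82.5; r = 84.5 − 82.5 = 2
SSE = 2.25 + 2.25 + 9 + 4 + 4 + 0.25 + 0.25 + 4 + 4 = 30
s = √(30/7) = √4.28571 ≈ 2.070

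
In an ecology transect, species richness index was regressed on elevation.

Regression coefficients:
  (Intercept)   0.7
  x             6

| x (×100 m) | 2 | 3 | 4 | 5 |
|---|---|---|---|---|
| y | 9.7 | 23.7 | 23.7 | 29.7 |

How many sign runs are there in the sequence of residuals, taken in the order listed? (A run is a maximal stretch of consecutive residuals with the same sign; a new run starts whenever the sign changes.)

x=2: ŷ = 0.7 + 6·2 = 12.7; e = 9.7 − 12.7 = -3
x=3: ŷ = 0.7 + 6·3 = 18.7; e = 23.7 − 18.7 = 5
x=4: ŷ = 0.7 + 6·4 = 24.7; e = 23.7 − 24.7 = -1
x=5: ŷ = 0.7 + 6·5 = 30.7; e = 29.7 − 30.7 = -1
Signs: − + − −
Runs: −×1, +×1, −×2 → 3

3 runs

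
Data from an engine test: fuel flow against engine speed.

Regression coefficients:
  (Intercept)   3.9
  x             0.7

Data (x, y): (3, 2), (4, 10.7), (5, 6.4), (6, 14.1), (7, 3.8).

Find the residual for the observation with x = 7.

e = -5

ŷ = 3.9 + 0.7·7 = 8.8
e = 3.8 − 8.8 = -5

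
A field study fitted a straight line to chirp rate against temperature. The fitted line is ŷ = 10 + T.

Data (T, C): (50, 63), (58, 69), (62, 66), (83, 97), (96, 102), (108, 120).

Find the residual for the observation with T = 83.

e = 4

ŷ = 10 + 83 = 93
e = 97 − 93 = 4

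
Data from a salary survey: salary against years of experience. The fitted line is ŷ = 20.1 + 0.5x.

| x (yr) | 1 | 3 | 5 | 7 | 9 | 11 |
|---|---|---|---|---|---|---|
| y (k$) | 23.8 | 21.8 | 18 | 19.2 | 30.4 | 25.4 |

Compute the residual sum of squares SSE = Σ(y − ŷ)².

SSE = 84.48

x=1: ŷ = 20.1 + 0.5·1 = 20.6; r = 23.8 − 20.6 = 3.2
x=3: ŷ = 20.1 + 0.5·3 = 21.6; r = 21.8 − 21.6 = 0.2
x=5: ŷ = 20.1 + 0.5·5 = 22.6; r = 18 − 22.6 = -4.6
x=7: ŷ = 20.1 + 0.5·7 = 23.6; r = 19.2 − 23.6 = -4.4
x=9: ŷ = 20.1 + 0.5·9 = 24.6; r = 30.4 − 24.6 = 5.8
x=11: ŷ = 20.1 + 0.5·11 = 25.6; r = 25.4 − 25.6 = -0.2
SSE = 10.24 + 0.04 + 21.16 + 19.36 + 33.64 + 0.04 = 84.48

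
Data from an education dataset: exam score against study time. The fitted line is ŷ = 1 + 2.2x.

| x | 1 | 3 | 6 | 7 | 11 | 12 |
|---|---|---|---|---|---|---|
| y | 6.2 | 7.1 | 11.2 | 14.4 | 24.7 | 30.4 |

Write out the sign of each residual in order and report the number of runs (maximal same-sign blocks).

3 runs

x=1: ŷ = 1 + 2.2·1 = 3.2; e = 6.2 − 3.2 = 3
x=3: ŷ = 1 + 2.2·3 = 7.6; e = 7.1 − 7.6 = -0.5
x=6: ŷ = 1 + 2.2·6 = 14.2; e = 11.2 − 14.2 = -3
x=7: ŷ = 1 + 2.2·7 = 16.4; e = 14.4 − 16.4 = -2
x=11: ŷ = 1 + 2.2·11 = 25.2; e = 24.7 − 25.2 = -0.5
x=12: ŷ = 1 + 2.2·12 = 27.4; e = 30.4 − 27.4 = 3
Signs: + − − − − +
Runs: +×1, −×4, +×1 → 3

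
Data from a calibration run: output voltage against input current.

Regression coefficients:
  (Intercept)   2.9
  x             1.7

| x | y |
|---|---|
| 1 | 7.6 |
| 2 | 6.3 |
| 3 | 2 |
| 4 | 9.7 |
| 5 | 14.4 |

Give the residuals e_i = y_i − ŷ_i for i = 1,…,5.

x=1: ŷ = 2.9 + 1.7·1 = 4.6; e = 7.6 − 4.6 = 3
x=2: ŷ = 2.9 + 1.7·2 = 6.3; e = 6.3 − 6.3 = 0
x=3: ŷ = 2.9 + 1.7·3 = 8; e = 2 − 8 = -6
x=4: ŷ = 2.9 + 1.7·4 = 9.7; e = 9.7 − 9.7 = 0
x=5: ŷ = 2.9 + 1.7·5 = 11.4; e = 14.4 − 11.4 = 3

3, 0, -6, 0, 3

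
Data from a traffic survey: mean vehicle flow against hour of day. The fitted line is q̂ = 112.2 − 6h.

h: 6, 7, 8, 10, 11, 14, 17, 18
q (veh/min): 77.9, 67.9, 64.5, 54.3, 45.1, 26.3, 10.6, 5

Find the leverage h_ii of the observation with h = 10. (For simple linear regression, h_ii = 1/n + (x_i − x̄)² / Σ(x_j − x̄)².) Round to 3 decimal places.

h = 0.138

h̄ = (6 + 7 + 8 + 10 + 11 + 14 + 17 + 18)/8 = 11.375
Σ(h − h̄)² = 28.8906 + 19.1406 + 11.3906 + 1.89062 + 0.140625 + 6.89062 + 31.6406 + 43.8906 = 143.875
h = 1/8 + (-1.375)²/143.875 = 0.125 + 0.0131407 = 0.138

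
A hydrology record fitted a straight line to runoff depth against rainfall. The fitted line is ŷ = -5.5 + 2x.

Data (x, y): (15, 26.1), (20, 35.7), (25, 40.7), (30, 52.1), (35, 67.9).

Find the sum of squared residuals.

SSE = 35.76

x=15: ŷ = -5.5 + 2·15 = 24.5; e = 26.1 − 24.5 = 1.6
x=20: ŷ = -5.5 + 2·20 = 34.5; e = 35.7 − 34.5 = 1.2
x=25: ŷ = -5.5 + 2·25 = 44.5; e = 40.7 − 44.5 = -3.8
x=30: ŷ = -5.5 + 2·30 = 54.5; e = 52.1 − 54.5 = -2.4
x=35: ŷ = -5.5 + 2·35 = 64.5; e = 67.9 − 64.5 = 3.4
SSE = 2.56 + 1.44 + 14.44 + 5.76 + 11.56 = 35.76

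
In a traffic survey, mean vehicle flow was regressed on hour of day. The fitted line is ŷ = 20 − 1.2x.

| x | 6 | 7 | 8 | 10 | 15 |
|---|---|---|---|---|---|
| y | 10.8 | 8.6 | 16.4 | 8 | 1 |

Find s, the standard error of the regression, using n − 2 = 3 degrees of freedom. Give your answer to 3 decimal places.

s = 4.082

x=6: ŷ = 20 − 1.2·6 = 12.8; e = 10.8 − 12.8 = -2
x=7: ŷ = 20 − 1.2·7 = 11.6; e = 8.6 − 11.6 = -3
x=8: ŷ = 20 − 1.2·8 = 10.4; e = 16.4 − 10.4 = 6
x=10: ŷ = 20 − 1.2·10 = 8; e = 8 − 8 = 0
x=15: ŷ = 20 − 1.2·15 = 2; e = 1 − 2 = -1
SSE = 4 + 9 + 36 + 0 + 1 = 50
s = √(50/3) = √16.6667 ≈ 4.082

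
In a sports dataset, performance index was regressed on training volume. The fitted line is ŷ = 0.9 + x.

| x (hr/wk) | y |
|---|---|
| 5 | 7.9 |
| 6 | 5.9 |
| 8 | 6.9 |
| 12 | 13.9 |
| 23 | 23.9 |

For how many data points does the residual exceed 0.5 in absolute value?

x=5: ŷ = 0.9 + 5 = 5.9; e = 7.9 − 5.9 = 2
x=6: ŷ = 0.9 + 6 = 6.9; e = 5.9 − 6.9 = -1
x=8: ŷ = 0.9 + 8 = 8.9; e = 6.9 − 8.9 = -2
x=12: ŷ = 0.9 + 12 = 12.9; e = 13.9 − 12.9 = 1
x=23: ŷ = 0.9 + 23 = 23.9; e = 23.9 − 23.9 = 0
|e| > 0.5: x=5 (|e|=2), x=6 (|e|=1), x=8 (|e|=2), x=12 (|e|=1) → 4

4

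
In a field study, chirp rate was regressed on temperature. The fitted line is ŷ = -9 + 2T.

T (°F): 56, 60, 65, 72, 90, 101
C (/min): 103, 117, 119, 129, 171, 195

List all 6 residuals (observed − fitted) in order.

0, 6, -2, -6, 0, 2

T=56: ŷ = -9 + 2·56 = 103; e = 103 − 103 = 0
T=60: ŷ = -9 + 2·60 = 111; e = 117 − 111 = 6
T=65: ŷ = -9 + 2·65 = 121; e = 119 − 121 = -2
T=72: ŷ = -9 + 2·72 = 135; e = 129 − 135 = -6
T=90: ŷ = -9 + 2·90 = 171; e = 171 − 171 = 0
T=101: ŷ = -9 + 2·101 = 193; e = 195 − 193 = 2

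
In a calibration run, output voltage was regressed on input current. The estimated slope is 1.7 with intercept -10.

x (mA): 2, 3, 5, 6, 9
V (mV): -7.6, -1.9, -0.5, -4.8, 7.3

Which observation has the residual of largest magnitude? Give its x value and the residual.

x = 6, r = -5

x=2: V̂ = -10 + 1.7·2 = -6.6; r = -7.6 − (-6.6) = -1
x=3: V̂ = -10 + 1.7·3 = -4.9; r = -1.9 − (-4.9) = 3
x=5: V̂ = -10 + 1.7·5 = -1.5; r = -0.5 − (-1.5) = 1
x=6: V̂ = -10 + 1.7·6 = 0.2; r = -4.8 − 0.2 = -5
x=9: V̂ = -10 + 1.7·9 = 5.3; r = 7.3 − 5.3 = 2
Largest |r| is 5 at x = 6, residual -5.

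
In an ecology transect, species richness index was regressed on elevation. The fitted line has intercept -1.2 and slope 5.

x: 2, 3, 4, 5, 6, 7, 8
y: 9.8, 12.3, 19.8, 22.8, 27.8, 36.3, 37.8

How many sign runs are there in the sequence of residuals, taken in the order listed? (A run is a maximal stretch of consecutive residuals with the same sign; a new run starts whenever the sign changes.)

x=2: ŷ = -1.2 + 5·2 = 8.8; e = 9.8 − 8.8 = 1
x=3: ŷ = -1.2 + 5·3 = 13.8; e = 12.3 − 13.8 = -1.5
x=4: ŷ = -1.2 + 5·4 = 18.8; e = 19.8 − 18.8 = 1
x=5: ŷ = -1.2 + 5·5 = 23.8; e = 22.8 − 23.8 = -1
x=6: ŷ = -1.2 + 5·6 = 28.8; e = 27.8 − 28.8 = -1
x=7: ŷ = -1.2 + 5·7 = 33.8; e = 36.3 − 33.8 = 2.5
x=8: ŷ = -1.2 + 5·8 = 38.8; e = 37.8 − 38.8 = -1
Signs: + − + − − + −
Runs: +×1, −×1, +×1, −×2, +×1, −×1 → 6

6 runs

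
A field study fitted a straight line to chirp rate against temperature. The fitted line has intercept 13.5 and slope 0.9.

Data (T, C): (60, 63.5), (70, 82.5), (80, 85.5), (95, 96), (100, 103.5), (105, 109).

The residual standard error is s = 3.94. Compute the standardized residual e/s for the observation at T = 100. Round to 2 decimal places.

0.00

ŷ = 13.5 + 0.9·100 = 103.5
e = 103.5 − 103.5 = 0
e/s = 0 / 3.94 = 0.00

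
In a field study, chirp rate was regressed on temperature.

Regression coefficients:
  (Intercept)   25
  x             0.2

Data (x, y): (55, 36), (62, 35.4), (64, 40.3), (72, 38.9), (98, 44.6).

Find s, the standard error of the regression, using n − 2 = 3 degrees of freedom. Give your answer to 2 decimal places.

s = 1.87

x=55: ŷ = 25 + 0.2·55 = 36; e = 36 − 36 = 0
x=62: ŷ = 25 + 0.2·62 = 37.4; e = 35.4 − 37.4 = -2
x=64: ŷ = 25 + 0.2·64 = 37.8; e = 40.3 − 37.8 = 2.5
x=72: ŷ = 25 + 0.2·72 = 39.4; e = 38.9 − 39.4 = -0.5
x=98: ŷ = 25 + 0.2·98 = 44.6; e = 44.6 − 44.6 = 0
SSE = 0 + 4 + 6.25 + 0.25 + 0 = 10.5
s = √(10.5/3) = √3.5 ≈ 1.87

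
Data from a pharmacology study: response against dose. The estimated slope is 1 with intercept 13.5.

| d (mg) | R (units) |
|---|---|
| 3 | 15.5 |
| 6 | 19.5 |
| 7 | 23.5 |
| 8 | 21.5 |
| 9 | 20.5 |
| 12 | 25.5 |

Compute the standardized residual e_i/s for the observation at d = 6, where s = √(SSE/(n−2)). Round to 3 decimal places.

0.000

d=3: ŷ = 13.5 + 3 = 16.5; e = 15.5 − 16.5 = -1
d=6: ŷ = 13.5 + 6 = 19.5; e = 19.5 − 19.5 = 0
d=7: ŷ = 13.5 + 7 = 20.5; e = 23.5 − 20.5 = 3
d=8: ŷ = 13.5 + 8 = 21.5; e = 21.5 − 21.5 = 0
d=9: ŷ = 13.5 + 9 = 22.5; e = 20.5 − 22.5 = -2
d=12: ŷ = 13.5 + 12 = 25.5; e = 25.5 − 25.5 = 0
SSE = 1 + 0 + 9 + 0 + 4 + 0 = 14
s = √(14/4) = 1.87083
e/s = 0 / 1.87083 = 0.000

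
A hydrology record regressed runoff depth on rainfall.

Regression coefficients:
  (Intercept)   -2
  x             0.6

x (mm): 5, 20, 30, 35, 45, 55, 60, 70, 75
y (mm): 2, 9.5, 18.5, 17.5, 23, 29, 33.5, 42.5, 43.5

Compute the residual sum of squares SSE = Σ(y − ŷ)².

SSE = 24.5

x=5: ŷ = -2 + 0.6·5 = 1; r = 2 − 1 = 1
x=20: ŷ = -2 + 0.6·20 = 10; r = 9.5 − 10 = -0.5
x=30: ŷ = -2 + 0.6·30 = 16; r = 18.5 − 16 = 2.5
x=35: ŷ = -2 + 0.6·35 = 19; r = 17.5 − 19 = -1.5
x=45: ŷ = -2 + 0.6·45 = 25; r = 23 − 25 = -2
x=55: ŷ = -2 + 0.6·55 = 31; r = 29 − 31 = -2
x=60: ŷ = -2 + 0.6·60 = 34; r = 33.5 − 34 = -0.5
x=70: ŷ = -2 + 0.6·70 = 40; r = 42.5 − 40 = 2.5
x=75: ŷ = -2 + 0.6·75 = 43; r = 43.5 − 43 = 0.5
SSE = 1 + 0.25 + 6.25 + 2.25 + 4 + 4 + 0.25 + 6.25 + 0.25 = 24.5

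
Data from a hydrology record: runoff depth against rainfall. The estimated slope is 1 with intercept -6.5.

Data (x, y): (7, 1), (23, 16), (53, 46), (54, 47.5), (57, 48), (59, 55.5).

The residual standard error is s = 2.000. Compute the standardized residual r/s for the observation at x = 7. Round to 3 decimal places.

0.250

ŷ = -6.5 + 7 = 0.5
r = 1 − 0.5 = 0.5
r/s = 0.5 / 2.000 = 0.250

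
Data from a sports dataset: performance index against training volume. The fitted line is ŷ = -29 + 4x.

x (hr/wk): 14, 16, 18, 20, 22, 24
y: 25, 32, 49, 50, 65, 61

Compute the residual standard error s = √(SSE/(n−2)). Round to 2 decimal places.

x=14: ŷ = -29 + 4·14 = 27; e = 25 − 27 = -2
x=16: ŷ = -29 + 4·16 = 35; e = 32 − 35 = -3
x=18: ŷ = -29 + 4·18 = 43; e = 49 − 43 = 6
x=20: ŷ = -29 + 4·20 = 51; e = 50 − 51 = -1
x=22: ŷ = -29 + 4·22 = 59; e = 65 − 59 = 6
x=24: ŷ = -29 + 4·24 = 67; e = 61 − 67 = -6
SSE = 4 + 9 + 36 + 1 + 36 + 36 = 122
s = √(122/4) = √30.5 ≈ 5.52

s = 5.52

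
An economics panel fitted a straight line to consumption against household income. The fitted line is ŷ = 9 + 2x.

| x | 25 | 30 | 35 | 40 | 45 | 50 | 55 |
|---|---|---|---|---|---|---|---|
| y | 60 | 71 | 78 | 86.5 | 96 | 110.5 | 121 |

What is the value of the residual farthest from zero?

x=25: ŷ = 9 + 2·25 = 59; e = 60 − 59 = 1
x=30: ŷ = 9 + 2·30 = 69; e = 71 − 69 = 2
x=35: ŷ = 9 + 2·35 = 79; e = 78 − 79 = -1
x=40: ŷ = 9 + 2·40 = 89; e = 86.5 − 89 = -2.5
x=45: ŷ = 9 + 2·45 = 99; e = 96 − 99 = -3
x=50: ŷ = 9 + 2·50 = 109; e = 110.5 − 109 = 1.5
x=55: ŷ = 9 + 2·55 = 119; e = 121 − 119 = 2
Largest |e| is 3 at x = 45, residual -3.

e = -3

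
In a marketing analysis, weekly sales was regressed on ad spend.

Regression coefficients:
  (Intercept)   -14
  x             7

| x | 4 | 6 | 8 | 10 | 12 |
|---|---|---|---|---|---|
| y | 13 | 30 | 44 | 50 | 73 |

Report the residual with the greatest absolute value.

x=4: ŷ = -14 + 7·4 = 14; r = 13 − 14 = -1
x=6: ŷ = -14 + 7·6 = 28; r = 30 − 28 = 2
x=8: ŷ = -14 + 7·8 = 42; r = 44 − 42 = 2
x=10: ŷ = -14 + 7·10 = 56; r = 50 − 56 = -6
x=12: ŷ = -14 + 7·12 = 70; r = 73 − 70 = 3
Largest |r| is 6 at x = 10, residual -6.

r = -6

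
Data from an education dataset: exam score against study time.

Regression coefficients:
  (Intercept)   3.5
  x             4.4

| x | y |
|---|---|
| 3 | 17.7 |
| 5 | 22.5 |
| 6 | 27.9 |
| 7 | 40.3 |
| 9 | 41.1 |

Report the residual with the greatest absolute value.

e = 6

x=3: ŷ = 3.5 + 4.4·3 = 16.7; e = 17.7 − 16.7 = 1
x=5: ŷ = 3.5 + 4.4·5 = 25.5; e = 22.5 − 25.5 = -3
x=6: ŷ = 3.5 + 4.4·6 = 29.9; e = 27.9 − 29.9 = -2
x=7: ŷ = 3.5 + 4.4·7 = 34.3; e = 40.3 − 34.3 = 6
x=9: ŷ = 3.5 + 4.4·9 = 43.1; e = 41.1 − 43.1 = -2
Largest |e| is 6 at x = 7, residual 6.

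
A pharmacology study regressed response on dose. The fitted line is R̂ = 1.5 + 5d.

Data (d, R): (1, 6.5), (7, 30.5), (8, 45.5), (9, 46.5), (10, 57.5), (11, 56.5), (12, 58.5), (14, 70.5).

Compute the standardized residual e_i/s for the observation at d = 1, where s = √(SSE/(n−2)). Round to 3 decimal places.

d=1: R̂ = 1.5 + 5·1 = 6.5; e = 6.5 − 6.5 = 0
d=7: R̂ = 1.5 + 5·7 = 36.5; e = 30.5 − 36.5 = -6
d=8: R̂ = 1.5 + 5·8 = 41.5; e = 45.5 − 41.5 = 4
d=9: R̂ = 1.5 + 5·9 = 46.5; e = 46.5 − 46.5 = 0
d=10: R̂ = 1.5 + 5·10 = 51.5; e = 57.5 − 51.5 = 6
d=11: R̂ = 1.5 + 5·11 = 56.5; e = 56.5 − 56.5 = 0
d=12: R̂ = 1.5 + 5·12 = 61.5; e = 58.5 − 61.5 = -3
d=14: R̂ = 1.5 + 5·14 = 71.5; e = 70.5 − 71.5 = -1
SSE = 0 + 36 + 16 + 0 + 36 + 0 + 9 + 1 = 98
s = √(98/6) = 4.04145
e/s = 0 / 4.04145 = 0.000

0.000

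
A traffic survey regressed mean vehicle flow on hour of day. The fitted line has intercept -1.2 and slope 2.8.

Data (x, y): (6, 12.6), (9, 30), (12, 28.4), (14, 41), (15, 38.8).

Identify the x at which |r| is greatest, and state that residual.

x=6: ŷ = -1.2 + 2.8·6 = 15.6; r = 12.6 − 15.6 = -3
x=9: ŷ = -1.2 + 2.8·9 = 24; r = 30 − 24 = 6
x=12: ŷ = -1.2 + 2.8·12 = 32.4; r = 28.4 − 32.4 = -4
x=14: ŷ = -1.2 + 2.8·14 = 38; r = 41 − 38 = 3
x=15: ŷ = -1.2 + 2.8·15 = 40.8; r = 38.8 − 40.8 = -2
Largest |r| is 6 at x = 9, residual 6.

x = 9, r = 6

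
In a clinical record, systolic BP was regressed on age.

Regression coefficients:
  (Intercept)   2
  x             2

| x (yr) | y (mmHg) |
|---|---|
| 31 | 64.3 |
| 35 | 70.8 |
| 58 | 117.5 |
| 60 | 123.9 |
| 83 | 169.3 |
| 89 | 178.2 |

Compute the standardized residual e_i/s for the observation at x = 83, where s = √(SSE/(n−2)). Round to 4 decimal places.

0.8093

x=31: ŷ = 2 + 2·31 = 64; e = 64.3 − 64 = 0.3
x=35: ŷ = 2 + 2·35 = 72; e = 70.8 − 72 = -1.2
x=58: ŷ = 2 + 2·58 = 118; e = 117.5 − 118 = -0.5
x=60: ŷ = 2 + 2·60 = 122; e = 123.9 − 122 = 1.9
x=83: ŷ = 2 + 2·83 = 168; e = 169.3 − 168 = 1.3
x=89: ŷ = 2 + 2·89 = 180; e = 178.2 − 180 = -1.8
SSE = 0.09 + 1.44 + 0.25 + 3.61 + 1.69 + 3.24 = 10.32
s = √(10.32/4) = 1.60624
e/s = 1.3 / 1.60624 = 0.8093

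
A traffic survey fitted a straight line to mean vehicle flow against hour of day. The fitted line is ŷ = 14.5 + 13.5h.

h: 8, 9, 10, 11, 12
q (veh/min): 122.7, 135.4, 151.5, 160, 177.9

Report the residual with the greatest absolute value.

h=8: ŷ = 14.5 + 13.5·8 = 122.5; r = 122.7 − 122.5 = 0.2
h=9: ŷ = 14.5 + 13.5·9 = 136; r = 135.4 − 136 = -0.6
h=10: ŷ = 14.5 + 13.5·10 = 149.5; r = 151.5 − 149.5 = 2
h=11: ŷ = 14.5 + 13.5·11 = 163; r = 160 − 163 = -3
h=12: ŷ = 14.5 + 13.5·12 = 176.5; r = 177.9 − 176.5 = 1.4
Largest |r| is 3 at h = 11, residual -3.

r = -3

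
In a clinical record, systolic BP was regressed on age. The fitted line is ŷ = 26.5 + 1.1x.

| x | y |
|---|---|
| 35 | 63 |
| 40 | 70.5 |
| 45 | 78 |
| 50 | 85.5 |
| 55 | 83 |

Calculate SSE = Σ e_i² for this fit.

SSE = 40

x=35: ŷ = 26.5 + 1.1·35 = 65; e = 63 − 65 = -2
x=40: ŷ = 26.5 + 1.1·40 = 70.5; e = 70.5 − 70.5 = 0
x=45: ŷ = 26.5 + 1.1·45 = 76; e = 78 − 76 = 2
x=50: ŷ = 26.5 + 1.1·50 = 81.5; e = 85.5 − 81.5 = 4
x=55: ŷ = 26.5 + 1.1·55 = 87; e = 83 − 87 = -4
SSE = 4 + 0 + 4 + 16 + 16 = 40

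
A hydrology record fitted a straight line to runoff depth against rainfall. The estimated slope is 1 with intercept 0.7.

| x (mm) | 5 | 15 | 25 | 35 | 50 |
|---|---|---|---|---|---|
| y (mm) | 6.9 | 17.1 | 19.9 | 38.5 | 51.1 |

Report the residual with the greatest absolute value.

x=5: ŷ = 0.7 + 5 = 5.7; e = 6.9 − 5.7 = 1.2
x=15: ŷ = 0.7 + 15 = 15.7; e = 17.1 − 15.7 = 1.4
x=25: ŷ = 0.7 + 25 = 25.7; e = 19.9 − 25.7 = -5.8
x=35: ŷ = 0.7 + 35 = 35.7; e = 38.5 − 35.7 = 2.8
x=50: ŷ = 0.7 + 50 = 50.7; e = 51.1 − 50.7 = 0.4
Largest |e| is 5.8 at x = 25, residual -5.8.

e = -5.8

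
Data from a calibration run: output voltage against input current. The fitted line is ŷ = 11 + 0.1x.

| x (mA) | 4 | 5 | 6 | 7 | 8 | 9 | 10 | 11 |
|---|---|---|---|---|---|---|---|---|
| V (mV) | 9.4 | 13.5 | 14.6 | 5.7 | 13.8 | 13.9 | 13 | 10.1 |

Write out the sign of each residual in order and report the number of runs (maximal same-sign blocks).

5 runs

x=4: ŷ = 11 + 0.1·4 = 11.4; e = 9.4 − 11.4 = -2
x=5: ŷ = 11 + 0.1·5 = 11.5; e = 13.5 − 11.5 = 2
x=6: ŷ = 11 + 0.1·6 = 11.6; e = 14.6 − 11.6 = 3
x=7: ŷ = 11 + 0.1·7 = 11.7; e = 5.7 − 11.7 = -6
x=8: ŷ = 11 + 0.1·8 = 11.8; e = 13.8 − 11.8 = 2
x=9: ŷ = 11 + 0.1·9 = 11.9; e = 13.9 − 11.9 = 2
x=10: ŷ = 11 + 0.1·10 = 12; e = 13 − 12 = 1
x=11: ŷ = 11 + 0.1·11 = 12.1; e = 10.1 − 12.1 = -2
Signs: − + + − + + + −
Runs: −×1, +×2, −×1, +×3, −×1 → 5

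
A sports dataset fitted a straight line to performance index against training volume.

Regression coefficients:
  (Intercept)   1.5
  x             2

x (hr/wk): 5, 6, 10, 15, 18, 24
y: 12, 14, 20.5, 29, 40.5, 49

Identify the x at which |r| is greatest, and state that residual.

x=5: ŷ = 1.5 + 2·5 = 11.5; r = 12 − 11.5 = 0.5
x=6: ŷ = 1.5 + 2·6 = 13.5; r = 14 − 13.5 = 0.5
x=10: ŷ = 1.5 + 2·10 = 21.5; r = 20.5 − 21.5 = -1
x=15: ŷ = 1.5 + 2·15 = 31.5; r = 29 − 31.5 = -2.5
x=18: ŷ = 1.5 + 2·18 = 37.5; r = 40.5 − 37.5 = 3
x=24: ŷ = 1.5 + 2·24 = 49.5; r = 49 − 49.5 = -0.5
Largest |r| is 3 at x = 18, residual 3.

x = 18, r = 3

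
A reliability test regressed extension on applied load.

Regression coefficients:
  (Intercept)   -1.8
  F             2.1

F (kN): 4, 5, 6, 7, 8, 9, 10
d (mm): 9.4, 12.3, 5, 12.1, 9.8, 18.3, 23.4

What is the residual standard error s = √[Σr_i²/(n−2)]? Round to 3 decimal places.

s = 4.499

F=4: d̂ = -1.8 + 2.1·4 = 6.6; r = 9.4 − 6.6 = 2.8
F=5: d̂ = -1.8 + 2.1·5 = 8.7; r = 12.3 − 8.7 = 3.6
F=6: d̂ = -1.8 + 2.1·6 = 10.8; r = 5 − 10.8 = -5.8
F=7: d̂ = -1.8 + 2.1·7 = 12.9; r = 12.1 − 12.9 = -0.8
F=8: d̂ = -1.8 + 2.1·8 = 15; r = 9.8 − 15 = -5.2
F=9: d̂ = -1.8 + 2.1·9 = 17.1; r = 18.3 − 17.1 = 1.2
F=10: d̂ = -1.8 + 2.1·10 = 19.2; r = 23.4 − 19.2 = 4.2
SSE = 7.84 + 12.96 + 33.64 + 0.64 + 27.04 + 1.44 + 17.64 = 101.2
s = √(101.2/5) = √20.24 ≈ 4.499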